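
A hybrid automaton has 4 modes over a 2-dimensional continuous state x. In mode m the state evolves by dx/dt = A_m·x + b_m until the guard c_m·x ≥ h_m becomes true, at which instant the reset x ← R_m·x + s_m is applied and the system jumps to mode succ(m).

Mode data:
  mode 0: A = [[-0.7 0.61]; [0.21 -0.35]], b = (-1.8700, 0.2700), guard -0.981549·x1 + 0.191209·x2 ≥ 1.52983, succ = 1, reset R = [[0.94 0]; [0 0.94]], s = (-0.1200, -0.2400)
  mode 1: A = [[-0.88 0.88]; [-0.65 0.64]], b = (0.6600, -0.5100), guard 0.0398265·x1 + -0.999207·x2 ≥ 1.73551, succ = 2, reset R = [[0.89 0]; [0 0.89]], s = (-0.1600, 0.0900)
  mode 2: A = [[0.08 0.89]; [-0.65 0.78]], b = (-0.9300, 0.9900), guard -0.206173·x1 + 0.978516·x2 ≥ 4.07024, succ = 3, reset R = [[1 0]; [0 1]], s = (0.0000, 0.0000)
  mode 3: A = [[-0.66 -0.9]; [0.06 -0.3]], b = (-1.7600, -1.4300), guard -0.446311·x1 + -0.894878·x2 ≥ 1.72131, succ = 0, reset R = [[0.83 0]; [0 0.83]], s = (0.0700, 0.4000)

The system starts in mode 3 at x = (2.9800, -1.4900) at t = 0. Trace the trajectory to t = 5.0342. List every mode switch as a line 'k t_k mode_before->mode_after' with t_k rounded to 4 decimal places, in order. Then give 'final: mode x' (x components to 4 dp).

1 1.5054 3->0
2 2.7869 0->1
3 3.9480 1->2
final: 2 -3.0368 0.5202

Mode 3: guard c·x = 1.7213 hit at Δt = 1.5054 (t = 1.5054), x⁻ = (1.2562, -2.5500) → reset → x⁺ = (1.1126, -1.7165), jump to mode 0
Mode 0: guard c·x = 1.5298 hit at Δt = 1.2815 (t = 2.7869), x⁻ = (-1.7464, -0.9642) → reset → x⁺ = (-1.7616, -1.1463), jump to mode 1
Mode 1: guard c·x = 1.7355 hit at Δt = 1.1611 (t = 3.9480), x⁻ = (-1.0728, -1.7796) → reset → x⁺ = (-1.1147, -1.4939), jump to mode 2
Mode 2: flow for 1.0862 to horizon, guard not reached → x = (-3.0368, 0.5202)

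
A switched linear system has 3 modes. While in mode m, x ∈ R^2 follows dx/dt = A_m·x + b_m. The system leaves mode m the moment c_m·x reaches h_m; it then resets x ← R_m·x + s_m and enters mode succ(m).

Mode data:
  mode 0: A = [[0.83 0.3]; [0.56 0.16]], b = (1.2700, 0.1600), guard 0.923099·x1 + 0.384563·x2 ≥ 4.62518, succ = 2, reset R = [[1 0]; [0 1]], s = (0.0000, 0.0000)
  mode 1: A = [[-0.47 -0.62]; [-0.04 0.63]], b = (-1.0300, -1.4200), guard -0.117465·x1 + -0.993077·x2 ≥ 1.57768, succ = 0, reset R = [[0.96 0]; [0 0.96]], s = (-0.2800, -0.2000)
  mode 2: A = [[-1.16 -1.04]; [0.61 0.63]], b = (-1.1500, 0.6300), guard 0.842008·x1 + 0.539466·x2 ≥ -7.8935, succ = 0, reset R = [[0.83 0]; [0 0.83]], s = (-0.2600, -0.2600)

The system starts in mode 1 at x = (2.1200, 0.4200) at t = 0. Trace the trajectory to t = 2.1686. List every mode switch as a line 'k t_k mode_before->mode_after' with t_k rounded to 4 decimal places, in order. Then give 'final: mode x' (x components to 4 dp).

Mode 1: guard c·x = 1.5777 hit at Δt = 1.1685 (t = 1.1685), x⁻ = (0.6299, -1.6632) → reset → x⁺ = (0.3247, -1.7967), jump to mode 0
Mode 0: flow for 1.0001 to horizon, guard not reached → x = (1.9409, -1.3334)

1 1.1685 1->0
final: 0 1.9409 -1.3334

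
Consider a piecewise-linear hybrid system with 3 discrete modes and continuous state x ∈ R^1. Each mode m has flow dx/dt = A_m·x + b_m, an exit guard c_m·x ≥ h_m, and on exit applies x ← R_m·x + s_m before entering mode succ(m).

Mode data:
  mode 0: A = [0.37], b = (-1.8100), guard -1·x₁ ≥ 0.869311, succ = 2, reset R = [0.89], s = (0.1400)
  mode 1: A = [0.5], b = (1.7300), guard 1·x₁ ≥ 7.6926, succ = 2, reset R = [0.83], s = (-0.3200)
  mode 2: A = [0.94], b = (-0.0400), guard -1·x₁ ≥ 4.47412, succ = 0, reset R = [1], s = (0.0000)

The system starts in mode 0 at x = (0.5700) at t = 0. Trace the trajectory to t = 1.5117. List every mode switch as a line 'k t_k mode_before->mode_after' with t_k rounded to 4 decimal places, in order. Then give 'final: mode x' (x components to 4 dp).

Mode 0: guard c·x = 0.8693 hit at Δt = 0.7769 (t = 0.7769), x⁻ = (-0.8693) → reset → x⁺ = (-0.6337), jump to mode 2
Mode 2: flow for 0.7348 to horizon, guard not reached → x = (-1.3066)

1 0.7769 0->2
final: 2 -1.3066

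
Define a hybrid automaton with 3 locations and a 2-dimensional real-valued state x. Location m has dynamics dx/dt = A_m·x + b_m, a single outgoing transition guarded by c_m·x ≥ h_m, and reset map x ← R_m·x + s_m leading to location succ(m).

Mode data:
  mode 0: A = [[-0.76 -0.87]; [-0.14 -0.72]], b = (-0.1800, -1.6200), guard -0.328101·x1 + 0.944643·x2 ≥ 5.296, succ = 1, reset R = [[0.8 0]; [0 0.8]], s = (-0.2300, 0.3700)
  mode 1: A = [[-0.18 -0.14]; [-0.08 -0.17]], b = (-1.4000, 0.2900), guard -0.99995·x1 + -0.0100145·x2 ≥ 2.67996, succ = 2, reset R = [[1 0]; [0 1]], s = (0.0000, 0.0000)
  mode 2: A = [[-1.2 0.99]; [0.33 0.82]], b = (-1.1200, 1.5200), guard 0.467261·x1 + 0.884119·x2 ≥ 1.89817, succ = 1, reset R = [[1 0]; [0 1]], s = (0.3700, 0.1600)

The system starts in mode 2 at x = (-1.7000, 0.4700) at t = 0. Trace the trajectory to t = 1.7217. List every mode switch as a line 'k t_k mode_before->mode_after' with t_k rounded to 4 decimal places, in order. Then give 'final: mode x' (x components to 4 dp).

1 0.8629 2->1
final: 1 -1.4491 2.4753

Mode 2: guard c·x = 1.8982 hit at Δt = 0.8629 (t = 0.8629), x⁻ = (-0.4365, 2.3776) → reset → x⁺ = (-0.0665, 2.5376), jump to mode 1
Mode 1: flow for 0.8588 to horizon, guard not reached → x = (-1.4491, 2.4753)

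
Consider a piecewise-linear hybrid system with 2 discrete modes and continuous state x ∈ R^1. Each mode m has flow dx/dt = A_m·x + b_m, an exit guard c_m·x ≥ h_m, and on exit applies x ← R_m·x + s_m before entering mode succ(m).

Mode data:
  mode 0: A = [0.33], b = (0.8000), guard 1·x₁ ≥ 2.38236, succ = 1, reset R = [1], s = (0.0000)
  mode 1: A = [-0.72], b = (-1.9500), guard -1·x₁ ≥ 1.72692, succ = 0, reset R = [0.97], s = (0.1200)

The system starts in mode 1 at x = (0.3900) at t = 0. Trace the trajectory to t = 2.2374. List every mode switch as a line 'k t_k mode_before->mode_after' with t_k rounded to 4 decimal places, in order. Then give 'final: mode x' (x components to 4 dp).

1 1.5967 1->0
final: 0 -1.3505

Mode 1: guard c·x = 1.7269 hit at Δt = 1.5967 (t = 1.5967), x⁻ = (-1.7269) → reset → x⁺ = (-1.5551), jump to mode 0
Mode 0: flow for 0.6407 to horizon, guard not reached → x = (-1.3505)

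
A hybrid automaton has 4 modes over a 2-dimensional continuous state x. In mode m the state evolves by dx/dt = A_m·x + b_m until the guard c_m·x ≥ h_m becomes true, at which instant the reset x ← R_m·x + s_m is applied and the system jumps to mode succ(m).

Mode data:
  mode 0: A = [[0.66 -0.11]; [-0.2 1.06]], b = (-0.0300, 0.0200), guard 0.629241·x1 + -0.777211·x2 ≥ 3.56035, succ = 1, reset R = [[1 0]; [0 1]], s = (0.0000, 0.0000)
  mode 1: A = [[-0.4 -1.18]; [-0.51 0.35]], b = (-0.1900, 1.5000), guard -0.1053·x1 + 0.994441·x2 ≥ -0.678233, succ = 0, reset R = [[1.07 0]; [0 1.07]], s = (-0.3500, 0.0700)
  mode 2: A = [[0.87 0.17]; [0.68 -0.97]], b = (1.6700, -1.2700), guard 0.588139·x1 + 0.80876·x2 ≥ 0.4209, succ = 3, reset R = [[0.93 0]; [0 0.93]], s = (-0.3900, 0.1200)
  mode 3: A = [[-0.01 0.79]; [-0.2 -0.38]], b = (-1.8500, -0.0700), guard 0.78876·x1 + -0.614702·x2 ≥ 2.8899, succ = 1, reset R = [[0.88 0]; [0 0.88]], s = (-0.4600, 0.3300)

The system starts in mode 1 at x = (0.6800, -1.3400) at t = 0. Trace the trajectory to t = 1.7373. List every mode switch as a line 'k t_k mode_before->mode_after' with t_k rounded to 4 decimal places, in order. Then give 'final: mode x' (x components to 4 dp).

Mode 1: guard c·x = -0.6782 hit at Δt = 1.3240 (t = 1.3240), x⁻ = (1.3014, -0.5442) → reset → x⁺ = (1.0425, -0.5123), jump to mode 0
Mode 0: flow for 0.4133 to horizon, guard not reached → x = (1.3910, -0.9075)

1 1.3240 1->0
final: 0 1.3910 -0.9075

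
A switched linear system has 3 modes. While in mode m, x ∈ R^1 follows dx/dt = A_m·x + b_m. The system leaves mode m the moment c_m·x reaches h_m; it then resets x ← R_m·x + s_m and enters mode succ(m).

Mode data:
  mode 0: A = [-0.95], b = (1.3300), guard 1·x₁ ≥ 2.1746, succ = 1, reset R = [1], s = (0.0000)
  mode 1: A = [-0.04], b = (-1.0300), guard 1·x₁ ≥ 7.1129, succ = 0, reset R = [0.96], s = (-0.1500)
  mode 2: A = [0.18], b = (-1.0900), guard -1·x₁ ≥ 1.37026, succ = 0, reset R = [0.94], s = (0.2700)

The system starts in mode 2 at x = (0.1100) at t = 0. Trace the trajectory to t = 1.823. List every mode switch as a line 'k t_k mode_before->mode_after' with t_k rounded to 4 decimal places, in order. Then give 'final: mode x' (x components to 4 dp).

1 1.2351 2->0
final: 0 0.0167

Mode 2: guard c·x = 1.3703 hit at Δt = 1.2351 (t = 1.2351), x⁻ = (-1.3703) → reset → x⁺ = (-1.0180), jump to mode 0
Mode 0: flow for 0.5879 to horizon, guard not reached → x = (0.0167)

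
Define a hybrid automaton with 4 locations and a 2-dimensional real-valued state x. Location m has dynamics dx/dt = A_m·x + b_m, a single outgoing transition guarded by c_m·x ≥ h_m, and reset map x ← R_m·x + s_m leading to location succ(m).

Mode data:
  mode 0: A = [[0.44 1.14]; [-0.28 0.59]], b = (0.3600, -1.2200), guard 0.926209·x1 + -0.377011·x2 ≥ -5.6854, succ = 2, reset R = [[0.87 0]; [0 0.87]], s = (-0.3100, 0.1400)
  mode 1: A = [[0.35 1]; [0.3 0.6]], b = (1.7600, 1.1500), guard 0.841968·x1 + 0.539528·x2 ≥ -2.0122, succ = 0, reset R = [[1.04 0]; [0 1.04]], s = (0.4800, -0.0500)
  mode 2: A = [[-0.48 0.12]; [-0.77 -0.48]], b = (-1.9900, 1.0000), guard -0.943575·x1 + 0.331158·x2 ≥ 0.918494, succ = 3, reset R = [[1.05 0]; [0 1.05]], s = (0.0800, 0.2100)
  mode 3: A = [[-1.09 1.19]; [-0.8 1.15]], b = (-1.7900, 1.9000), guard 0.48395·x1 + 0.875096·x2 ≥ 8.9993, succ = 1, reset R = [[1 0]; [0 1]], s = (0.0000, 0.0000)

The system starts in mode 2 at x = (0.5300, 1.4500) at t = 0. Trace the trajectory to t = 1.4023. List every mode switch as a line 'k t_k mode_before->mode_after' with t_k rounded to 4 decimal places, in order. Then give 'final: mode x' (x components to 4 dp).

Mode 2: guard c·x = 0.9185 hit at Δt = 0.5182 (t = 0.5182), x⁻ = (-0.4176, 1.5837) → reset → x⁺ = (-0.3585, 1.8729), jump to mode 3
Mode 3: flow for 0.8841 to horizon, guard not reached → x = (2.1333, 7.6210)

1 0.5182 2->3
final: 3 2.1333 7.6210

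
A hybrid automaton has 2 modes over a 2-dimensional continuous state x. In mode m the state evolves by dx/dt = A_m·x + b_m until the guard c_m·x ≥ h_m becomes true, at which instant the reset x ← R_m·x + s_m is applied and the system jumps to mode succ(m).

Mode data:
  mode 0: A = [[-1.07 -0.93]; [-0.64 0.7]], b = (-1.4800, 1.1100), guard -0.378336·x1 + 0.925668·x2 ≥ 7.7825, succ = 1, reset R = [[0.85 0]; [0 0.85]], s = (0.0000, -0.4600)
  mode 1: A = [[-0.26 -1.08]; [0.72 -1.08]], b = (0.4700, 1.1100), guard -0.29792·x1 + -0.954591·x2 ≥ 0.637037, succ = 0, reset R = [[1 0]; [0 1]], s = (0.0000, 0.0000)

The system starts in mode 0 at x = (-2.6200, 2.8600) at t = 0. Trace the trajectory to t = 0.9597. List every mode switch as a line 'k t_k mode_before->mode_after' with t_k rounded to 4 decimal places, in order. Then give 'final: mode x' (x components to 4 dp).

1 0.6079 0->1
final: 1 -4.4697 3.0824

Mode 0: guard c·x = 7.7825 hit at Δt = 0.6079 (t = 0.6079), x⁻ = (-4.0382, 6.7570) → reset → x⁺ = (-3.4324, 5.2834), jump to mode 1
Mode 1: flow for 0.3518 to horizon, guard not reached → x = (-4.4697, 3.0824)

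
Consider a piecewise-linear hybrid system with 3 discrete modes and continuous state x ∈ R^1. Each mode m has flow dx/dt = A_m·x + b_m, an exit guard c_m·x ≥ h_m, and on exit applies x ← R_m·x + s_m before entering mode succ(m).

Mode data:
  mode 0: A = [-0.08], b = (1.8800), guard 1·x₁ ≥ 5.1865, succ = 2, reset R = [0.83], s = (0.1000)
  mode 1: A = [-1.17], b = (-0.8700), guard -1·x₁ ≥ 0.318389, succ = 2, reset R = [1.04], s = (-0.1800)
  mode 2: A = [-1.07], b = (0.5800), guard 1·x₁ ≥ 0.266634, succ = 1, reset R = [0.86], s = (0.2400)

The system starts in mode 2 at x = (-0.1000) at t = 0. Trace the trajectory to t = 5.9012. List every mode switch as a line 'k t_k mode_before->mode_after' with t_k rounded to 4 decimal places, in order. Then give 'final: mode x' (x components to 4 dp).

1 0.7910 2->1
2 1.6869 1->2
3 2.9404 2->1
4 3.8363 1->2
5 5.0898 2->1
final: 1 -0.2742

Mode 2: guard c·x = 0.2666 hit at Δt = 0.7910 (t = 0.7910), x⁻ = (0.2666) → reset → x⁺ = (0.4693), jump to mode 1
Mode 1: guard c·x = 0.3184 hit at Δt = 0.8959 (t = 1.6869), x⁻ = (-0.3184) → reset → x⁺ = (-0.5111), jump to mode 2
Mode 2: guard c·x = 0.2666 hit at Δt = 1.2535 (t = 2.9404), x⁻ = (0.2666) → reset → x⁺ = (0.4693), jump to mode 1
Mode 1: guard c·x = 0.3184 hit at Δt = 0.8959 (t = 3.8363), x⁻ = (-0.3184) → reset → x⁺ = (-0.5111), jump to mode 2
Mode 2: guard c·x = 0.2666 hit at Δt = 1.2535 (t = 5.0898), x⁻ = (0.2666) → reset → x⁺ = (0.4693), jump to mode 1
Mode 1: flow for 0.8114 to horizon, guard not reached → x = (-0.2742)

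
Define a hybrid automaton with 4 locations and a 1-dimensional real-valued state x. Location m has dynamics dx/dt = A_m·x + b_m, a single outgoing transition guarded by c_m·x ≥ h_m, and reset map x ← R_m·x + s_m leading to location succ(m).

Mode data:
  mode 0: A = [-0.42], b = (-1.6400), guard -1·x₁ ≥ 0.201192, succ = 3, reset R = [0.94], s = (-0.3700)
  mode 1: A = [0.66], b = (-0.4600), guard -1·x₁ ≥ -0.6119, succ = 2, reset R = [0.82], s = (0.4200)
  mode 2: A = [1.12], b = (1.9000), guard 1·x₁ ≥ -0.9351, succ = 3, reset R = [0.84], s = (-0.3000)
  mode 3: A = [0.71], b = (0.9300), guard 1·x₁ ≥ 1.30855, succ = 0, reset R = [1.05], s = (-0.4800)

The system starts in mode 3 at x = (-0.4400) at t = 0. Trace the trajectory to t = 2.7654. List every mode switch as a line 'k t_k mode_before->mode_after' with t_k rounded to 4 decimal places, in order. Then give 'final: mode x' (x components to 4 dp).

Mode 3: guard c·x = 1.3086 hit at Δt = 1.5521 (t = 1.5521), x⁻ = (1.3086) → reset → x⁺ = (0.8940), jump to mode 0
Mode 0: guard c·x = 0.2012 hit at Δt = 0.6168 (t = 2.1689), x⁻ = (-0.2012) → reset → x⁺ = (-0.5591), jump to mode 3
Mode 3: flow for 0.5965 to horizon, guard not reached → x = (-0.1632)

1 1.5521 3->0
2 2.1689 0->3
final: 3 -0.1632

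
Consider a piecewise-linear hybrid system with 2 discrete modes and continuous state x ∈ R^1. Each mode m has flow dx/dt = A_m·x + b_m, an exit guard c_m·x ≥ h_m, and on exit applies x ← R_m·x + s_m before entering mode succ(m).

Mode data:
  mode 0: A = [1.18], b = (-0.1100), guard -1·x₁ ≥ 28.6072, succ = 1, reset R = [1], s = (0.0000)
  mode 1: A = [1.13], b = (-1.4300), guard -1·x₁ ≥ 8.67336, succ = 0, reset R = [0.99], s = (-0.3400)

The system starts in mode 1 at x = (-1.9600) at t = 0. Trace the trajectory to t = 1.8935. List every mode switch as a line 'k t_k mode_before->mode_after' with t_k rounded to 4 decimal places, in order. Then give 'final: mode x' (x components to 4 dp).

Mode 1: guard c·x = 8.6734 hit at Δt = 0.9959 (t = 0.9959), x⁻ = (-8.6734) → reset → x⁺ = (-8.9266), jump to mode 0
Mode 0: flow for 0.8976 to horizon, guard not reached → x = (-25.9197)

1 0.9959 1->0
final: 0 -25.9197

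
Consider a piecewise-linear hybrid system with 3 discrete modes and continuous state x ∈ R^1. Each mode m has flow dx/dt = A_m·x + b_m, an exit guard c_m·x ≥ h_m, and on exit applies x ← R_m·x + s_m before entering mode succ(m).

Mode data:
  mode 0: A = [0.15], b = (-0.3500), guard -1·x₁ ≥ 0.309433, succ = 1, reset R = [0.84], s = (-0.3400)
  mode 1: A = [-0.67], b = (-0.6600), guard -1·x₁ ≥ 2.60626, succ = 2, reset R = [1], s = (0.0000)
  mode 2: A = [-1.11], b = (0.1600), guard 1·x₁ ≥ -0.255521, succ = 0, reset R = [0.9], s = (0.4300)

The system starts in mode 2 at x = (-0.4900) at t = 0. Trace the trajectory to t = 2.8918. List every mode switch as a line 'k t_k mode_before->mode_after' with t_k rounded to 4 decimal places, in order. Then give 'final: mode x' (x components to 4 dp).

1 0.4159 2->0
2 1.8436 0->1
final: 1 -0.7943

Mode 2: guard c·x = -0.2555 hit at Δt = 0.4159 (t = 0.4159), x⁻ = (-0.2555) → reset → x⁺ = (0.2000), jump to mode 0
Mode 0: guard c·x = 0.3094 hit at Δt = 1.4277 (t = 1.8436), x⁻ = (-0.3094) → reset → x⁺ = (-0.5999), jump to mode 1
Mode 1: flow for 1.0482 to horizon, guard not reached → x = (-0.7943)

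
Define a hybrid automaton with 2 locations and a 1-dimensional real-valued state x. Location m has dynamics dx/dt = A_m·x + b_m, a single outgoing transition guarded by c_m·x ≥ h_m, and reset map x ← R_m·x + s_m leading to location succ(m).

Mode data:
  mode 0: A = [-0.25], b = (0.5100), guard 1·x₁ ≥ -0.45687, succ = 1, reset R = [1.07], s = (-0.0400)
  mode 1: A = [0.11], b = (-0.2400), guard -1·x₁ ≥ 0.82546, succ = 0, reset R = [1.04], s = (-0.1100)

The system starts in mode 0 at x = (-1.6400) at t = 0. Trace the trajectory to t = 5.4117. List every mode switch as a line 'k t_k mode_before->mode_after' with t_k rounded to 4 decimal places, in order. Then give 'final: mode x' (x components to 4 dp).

1 1.5515 0->1
2 2.4955 1->0
3 3.2411 0->1
4 4.1851 1->0
5 4.9307 0->1
final: 1 -0.6761

Mode 0: guard c·x = -0.4569 hit at Δt = 1.5515 (t = 1.5515), x⁻ = (-0.4569) → reset → x⁺ = (-0.5289), jump to mode 1
Mode 1: guard c·x = 0.8255 hit at Δt = 0.9440 (t = 2.4955), x⁻ = (-0.8255) → reset → x⁺ = (-0.9685), jump to mode 0
Mode 0: guard c·x = -0.4569 hit at Δt = 0.7456 (t = 3.2411), x⁻ = (-0.4569) → reset → x⁺ = (-0.5289), jump to mode 1
Mode 1: guard c·x = 0.8255 hit at Δt = 0.9440 (t = 4.1851), x⁻ = (-0.8255) → reset → x⁺ = (-0.9685), jump to mode 0
Mode 0: guard c·x = -0.4569 hit at Δt = 0.7456 (t = 4.9307), x⁻ = (-0.4569) → reset → x⁺ = (-0.5289), jump to mode 1
Mode 1: flow for 0.4810 to horizon, guard not reached → x = (-0.6761)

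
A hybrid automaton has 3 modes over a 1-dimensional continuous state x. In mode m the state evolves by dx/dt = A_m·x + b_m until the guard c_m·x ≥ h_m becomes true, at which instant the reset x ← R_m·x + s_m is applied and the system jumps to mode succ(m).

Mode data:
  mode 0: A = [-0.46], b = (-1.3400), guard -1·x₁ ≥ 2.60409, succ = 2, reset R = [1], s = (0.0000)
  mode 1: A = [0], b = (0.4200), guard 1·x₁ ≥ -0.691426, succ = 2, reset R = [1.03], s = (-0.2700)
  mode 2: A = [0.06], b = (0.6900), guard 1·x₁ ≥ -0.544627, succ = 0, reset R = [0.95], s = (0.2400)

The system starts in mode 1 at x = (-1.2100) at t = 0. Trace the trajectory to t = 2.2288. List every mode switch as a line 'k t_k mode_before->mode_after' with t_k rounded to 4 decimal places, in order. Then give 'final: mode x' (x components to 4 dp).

Mode 1: guard c·x = -0.6914 hit at Δt = 1.2347 (t = 1.2347), x⁻ = (-0.6914) → reset → x⁺ = (-0.9822), jump to mode 2
Mode 2: guard c·x = -0.5446 hit at Δt = 0.6793 (t = 1.9140), x⁻ = (-0.5446) → reset → x⁺ = (-0.2774), jump to mode 0
Mode 0: flow for 0.3148 to horizon, guard not reached → x = (-0.6327)

1 1.2347 1->2
2 1.9140 2->0
final: 0 -0.6327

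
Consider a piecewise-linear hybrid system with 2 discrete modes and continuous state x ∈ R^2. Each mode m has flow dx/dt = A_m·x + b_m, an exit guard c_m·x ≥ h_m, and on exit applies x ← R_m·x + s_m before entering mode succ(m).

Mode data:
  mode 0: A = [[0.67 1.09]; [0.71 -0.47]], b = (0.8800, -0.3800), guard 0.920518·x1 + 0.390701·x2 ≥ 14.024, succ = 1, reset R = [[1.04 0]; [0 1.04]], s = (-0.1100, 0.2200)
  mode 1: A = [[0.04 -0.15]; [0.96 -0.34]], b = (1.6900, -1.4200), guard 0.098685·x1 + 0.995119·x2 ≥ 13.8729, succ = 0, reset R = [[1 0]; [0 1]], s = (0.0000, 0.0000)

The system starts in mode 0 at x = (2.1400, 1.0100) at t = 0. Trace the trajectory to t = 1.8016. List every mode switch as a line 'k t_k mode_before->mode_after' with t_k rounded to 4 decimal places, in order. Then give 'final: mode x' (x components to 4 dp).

1 1.4141 0->1
final: 1 13.8999 9.1459

Mode 0: guard c·x = 14.0240 hit at Δt = 1.4141 (t = 1.4141), x⁻ = (13.0500, 5.1477) → reset → x⁺ = (13.4620, 5.5736), jump to mode 1
Mode 1: flow for 0.3875 to horizon, guard not reached → x = (13.8999, 9.1459)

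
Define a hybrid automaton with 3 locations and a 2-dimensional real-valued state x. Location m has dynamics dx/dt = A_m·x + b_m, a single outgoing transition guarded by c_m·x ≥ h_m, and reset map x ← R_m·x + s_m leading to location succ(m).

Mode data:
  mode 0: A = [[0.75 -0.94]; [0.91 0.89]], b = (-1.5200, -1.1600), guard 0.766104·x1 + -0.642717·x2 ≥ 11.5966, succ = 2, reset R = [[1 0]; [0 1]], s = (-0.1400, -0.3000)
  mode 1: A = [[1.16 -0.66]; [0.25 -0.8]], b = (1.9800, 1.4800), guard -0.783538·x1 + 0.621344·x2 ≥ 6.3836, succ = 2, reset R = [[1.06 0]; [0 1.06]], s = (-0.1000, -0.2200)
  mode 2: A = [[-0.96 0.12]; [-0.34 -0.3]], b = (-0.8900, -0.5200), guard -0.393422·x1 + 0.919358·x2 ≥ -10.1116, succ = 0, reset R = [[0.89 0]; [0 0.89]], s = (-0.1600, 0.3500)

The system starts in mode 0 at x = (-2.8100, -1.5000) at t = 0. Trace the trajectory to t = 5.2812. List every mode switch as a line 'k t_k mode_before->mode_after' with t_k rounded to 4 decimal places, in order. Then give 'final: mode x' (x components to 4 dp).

Mode 0: guard c·x = 11.5966 hit at Δt = 1.4139 (t = 1.4139), x⁻ = (2.5689, -14.9810) → reset → x⁺ = (2.4289, -15.2810), jump to mode 2
Mode 2: guard c·x = -10.1116 hit at Δt = 1.1637 (t = 2.5776), x⁻ = (-0.9200, -11.3922) → reset → x⁺ = (-0.9788, -9.7891), jump to mode 0
Mode 0: guard c·x = 11.5966 hit at Δt = 0.4015 (t = 2.9791), x⁻ = (3.2016, -14.2269) → reset → x⁺ = (3.0616, -14.5269), jump to mode 2
Mode 2: guard c·x = -10.1116 hit at Δt = 1.0855 (t = 4.0646), x⁻ = (-0.5408, -11.2300) → reset → x⁺ = (-0.6413, -9.6447), jump to mode 0
Mode 0: guard c·x = 11.5966 hit at Δt = 0.3994 (t = 4.4640), x⁻ = (3.5220, -13.8450) → reset → x⁺ = (3.3820, -14.1450), jump to mode 2
Mode 2: flow for 0.8172 to horizon, guard not reached → x = (0.1660, -11.8117)

1 1.4139 0->2
2 2.5776 2->0
3 2.9791 0->2
4 4.0646 2->0
5 4.4640 0->2
final: 2 0.1660 -11.8117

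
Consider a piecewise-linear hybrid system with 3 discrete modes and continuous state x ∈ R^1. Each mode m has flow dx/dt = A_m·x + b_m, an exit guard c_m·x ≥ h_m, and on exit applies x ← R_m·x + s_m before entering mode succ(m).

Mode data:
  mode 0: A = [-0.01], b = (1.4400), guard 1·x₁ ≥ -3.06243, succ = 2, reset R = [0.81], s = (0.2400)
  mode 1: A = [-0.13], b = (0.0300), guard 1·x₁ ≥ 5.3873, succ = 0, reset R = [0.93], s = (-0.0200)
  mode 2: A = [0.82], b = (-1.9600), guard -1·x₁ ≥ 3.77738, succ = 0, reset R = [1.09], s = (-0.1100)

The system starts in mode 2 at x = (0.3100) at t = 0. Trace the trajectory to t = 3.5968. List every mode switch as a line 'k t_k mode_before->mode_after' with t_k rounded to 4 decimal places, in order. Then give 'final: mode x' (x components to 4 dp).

1 1.3254 2->0
2 2.1144 0->2
3 2.4639 2->0
4 3.2529 0->2
final: 2 -3.7492

Mode 2: guard c·x = 3.7774 hit at Δt = 1.3254 (t = 1.3254), x⁻ = (-3.7774) → reset → x⁺ = (-4.2273), jump to mode 0
Mode 0: guard c·x = -3.0624 hit at Δt = 0.7890 (t = 2.1144), x⁻ = (-3.0624) → reset → x⁺ = (-2.2406), jump to mode 2
Mode 2: guard c·x = 3.7774 hit at Δt = 0.3495 (t = 2.4639), x⁻ = (-3.7774) → reset → x⁺ = (-4.2273), jump to mode 0
Mode 0: guard c·x = -3.0624 hit at Δt = 0.7890 (t = 3.2529), x⁻ = (-3.0624) → reset → x⁺ = (-2.2406), jump to mode 2
Mode 2: flow for 0.3439 to horizon, guard not reached → x = (-3.7492)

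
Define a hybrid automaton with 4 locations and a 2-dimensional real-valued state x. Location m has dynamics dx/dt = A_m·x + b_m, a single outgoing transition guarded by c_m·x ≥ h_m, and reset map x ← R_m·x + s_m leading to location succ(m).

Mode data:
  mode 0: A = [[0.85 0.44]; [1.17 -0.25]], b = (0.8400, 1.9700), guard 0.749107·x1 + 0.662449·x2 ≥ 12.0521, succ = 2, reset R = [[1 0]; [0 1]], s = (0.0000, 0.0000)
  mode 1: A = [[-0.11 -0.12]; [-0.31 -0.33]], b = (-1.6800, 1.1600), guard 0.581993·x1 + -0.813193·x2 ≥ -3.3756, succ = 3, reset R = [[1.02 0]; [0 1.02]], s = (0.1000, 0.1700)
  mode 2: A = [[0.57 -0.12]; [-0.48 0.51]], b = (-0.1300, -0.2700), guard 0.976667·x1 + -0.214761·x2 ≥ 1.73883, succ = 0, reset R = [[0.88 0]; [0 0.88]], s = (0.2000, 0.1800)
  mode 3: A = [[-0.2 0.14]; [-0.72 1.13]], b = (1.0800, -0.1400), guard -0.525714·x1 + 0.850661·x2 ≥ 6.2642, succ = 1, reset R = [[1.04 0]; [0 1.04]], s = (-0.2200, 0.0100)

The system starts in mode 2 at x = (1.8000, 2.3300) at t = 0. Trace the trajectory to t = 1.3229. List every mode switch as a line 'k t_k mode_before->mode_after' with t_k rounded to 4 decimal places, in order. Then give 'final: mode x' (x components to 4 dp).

Mode 2: guard c·x = 1.7388 hit at Δt = 0.6491 (t = 0.6491), x⁻ = (2.2845, 2.2928) → reset → x⁺ = (2.2104, 2.1977), jump to mode 0
Mode 0: flow for 0.6738 to horizon, guard not reached → x = (6.1623, 5.9538)

1 0.6491 2->0
final: 0 6.1623 5.9538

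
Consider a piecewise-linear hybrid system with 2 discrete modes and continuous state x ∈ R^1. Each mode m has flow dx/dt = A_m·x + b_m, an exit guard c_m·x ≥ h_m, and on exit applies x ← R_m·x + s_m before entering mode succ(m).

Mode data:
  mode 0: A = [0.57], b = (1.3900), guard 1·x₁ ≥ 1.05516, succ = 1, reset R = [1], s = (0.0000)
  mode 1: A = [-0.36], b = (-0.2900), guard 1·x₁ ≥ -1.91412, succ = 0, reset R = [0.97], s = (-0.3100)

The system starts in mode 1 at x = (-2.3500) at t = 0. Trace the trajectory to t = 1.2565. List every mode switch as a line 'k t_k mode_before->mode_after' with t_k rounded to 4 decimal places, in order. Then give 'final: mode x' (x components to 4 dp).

1 0.9211 1->0
final: 0 -2.1094

Mode 1: guard c·x = -1.9141 hit at Δt = 0.9211 (t = 0.9211), x⁻ = (-1.9141) → reset → x⁺ = (-2.1667), jump to mode 0
Mode 0: flow for 0.3354 to horizon, guard not reached → x = (-2.1094)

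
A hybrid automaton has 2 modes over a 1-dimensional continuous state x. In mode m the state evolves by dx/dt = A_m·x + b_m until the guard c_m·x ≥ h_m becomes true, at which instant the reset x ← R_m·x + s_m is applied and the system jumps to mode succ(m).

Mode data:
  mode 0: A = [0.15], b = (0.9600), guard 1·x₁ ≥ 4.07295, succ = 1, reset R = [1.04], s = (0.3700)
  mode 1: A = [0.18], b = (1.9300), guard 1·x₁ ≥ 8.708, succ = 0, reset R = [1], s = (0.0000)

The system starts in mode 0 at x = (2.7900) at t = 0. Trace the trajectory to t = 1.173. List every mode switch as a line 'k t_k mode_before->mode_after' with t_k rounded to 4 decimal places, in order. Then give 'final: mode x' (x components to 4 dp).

Mode 0: guard c·x = 4.0729 hit at Δt = 0.8712 (t = 0.8712), x⁻ = (4.0729) → reset → x⁺ = (4.6059), jump to mode 1
Mode 1: flow for 0.3018 to horizon, guard not reached → x = (5.4616)

1 0.8712 0->1
final: 1 5.4616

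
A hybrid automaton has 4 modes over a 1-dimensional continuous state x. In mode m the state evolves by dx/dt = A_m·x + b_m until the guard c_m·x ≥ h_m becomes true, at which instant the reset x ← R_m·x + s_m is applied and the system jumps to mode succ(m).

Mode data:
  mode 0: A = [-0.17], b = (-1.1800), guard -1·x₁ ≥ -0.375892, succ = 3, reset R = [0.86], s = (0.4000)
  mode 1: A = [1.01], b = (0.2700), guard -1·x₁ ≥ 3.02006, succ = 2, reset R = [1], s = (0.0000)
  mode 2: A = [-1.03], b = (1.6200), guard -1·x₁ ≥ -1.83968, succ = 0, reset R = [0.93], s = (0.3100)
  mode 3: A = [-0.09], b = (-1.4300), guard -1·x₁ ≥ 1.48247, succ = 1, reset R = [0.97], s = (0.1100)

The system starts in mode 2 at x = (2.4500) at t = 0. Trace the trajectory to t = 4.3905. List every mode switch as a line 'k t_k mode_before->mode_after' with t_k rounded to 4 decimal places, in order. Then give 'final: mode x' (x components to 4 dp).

1 1.1553 2->0
2 2.3482 0->3
3 3.9311 3->1
final: 1 -1.9542

Mode 2: guard c·x = -1.8397 hit at Δt = 1.1553 (t = 1.1553), x⁻ = (1.8397) → reset → x⁺ = (2.0209), jump to mode 0
Mode 0: guard c·x = -0.3759 hit at Δt = 1.1929 (t = 2.3482), x⁻ = (0.3759) → reset → x⁺ = (0.7233), jump to mode 3
Mode 3: guard c·x = 1.4825 hit at Δt = 1.5829 (t = 3.9311), x⁻ = (-1.4825) → reset → x⁺ = (-1.3280), jump to mode 1
Mode 1: flow for 0.4594 to horizon, guard not reached → x = (-1.9542)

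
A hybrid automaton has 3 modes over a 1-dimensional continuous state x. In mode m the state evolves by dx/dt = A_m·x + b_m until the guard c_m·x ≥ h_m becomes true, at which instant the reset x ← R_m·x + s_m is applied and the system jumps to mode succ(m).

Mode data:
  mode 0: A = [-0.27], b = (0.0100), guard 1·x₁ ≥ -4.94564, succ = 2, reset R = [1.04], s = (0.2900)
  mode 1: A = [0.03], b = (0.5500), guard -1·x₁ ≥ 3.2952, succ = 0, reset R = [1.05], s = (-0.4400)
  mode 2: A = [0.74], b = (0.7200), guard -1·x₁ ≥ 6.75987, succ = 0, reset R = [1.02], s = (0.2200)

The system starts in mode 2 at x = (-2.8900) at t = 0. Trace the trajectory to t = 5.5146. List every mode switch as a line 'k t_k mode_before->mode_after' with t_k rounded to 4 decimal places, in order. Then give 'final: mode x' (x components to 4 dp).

Mode 2: guard c·x = 6.7599 hit at Δt = 1.4930 (t = 1.4930), x⁻ = (-6.7599) → reset → x⁺ = (-6.6751), jump to mode 0
Mode 0: guard c·x = -4.9456 hit at Δt = 1.1035 (t = 2.5965), x⁻ = (-4.9456) → reset → x⁺ = (-4.8535), jump to mode 2
Mode 2: guard c·x = 6.7599 hit at Δt = 0.5400 (t = 3.1365), x⁻ = (-6.7599) → reset → x⁺ = (-6.6751), jump to mode 0
Mode 0: guard c·x = -4.9456 hit at Δt = 1.1035 (t = 4.2400), x⁻ = (-4.9456) → reset → x⁺ = (-4.8535), jump to mode 2
Mode 2: guard c·x = 6.7599 hit at Δt = 0.5400 (t = 4.7801), x⁻ = (-6.7599) → reset → x⁺ = (-6.6751), jump to mode 0
Mode 0: flow for 0.7345 to horizon, guard not reached → x = (-5.4676)

1 1.4930 2->0
2 2.5965 0->2
3 3.1365 2->0
4 4.2400 0->2
5 4.7801 2->0
final: 0 -5.4676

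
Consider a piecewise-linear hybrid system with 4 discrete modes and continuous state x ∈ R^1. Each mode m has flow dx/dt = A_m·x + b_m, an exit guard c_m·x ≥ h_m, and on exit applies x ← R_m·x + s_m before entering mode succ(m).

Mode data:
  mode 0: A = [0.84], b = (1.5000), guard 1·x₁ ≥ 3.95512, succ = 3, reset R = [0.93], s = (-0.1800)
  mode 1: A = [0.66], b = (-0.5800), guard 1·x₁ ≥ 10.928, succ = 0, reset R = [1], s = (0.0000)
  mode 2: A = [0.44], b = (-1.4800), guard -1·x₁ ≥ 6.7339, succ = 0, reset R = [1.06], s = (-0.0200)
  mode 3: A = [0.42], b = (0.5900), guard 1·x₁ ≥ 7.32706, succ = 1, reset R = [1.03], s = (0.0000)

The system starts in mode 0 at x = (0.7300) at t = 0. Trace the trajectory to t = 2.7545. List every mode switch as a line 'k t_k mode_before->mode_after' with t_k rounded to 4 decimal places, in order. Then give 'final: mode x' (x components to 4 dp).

Mode 0: guard c·x = 3.9551 hit at Δt = 0.9822 (t = 0.9822), x⁻ = (3.9551) → reset → x⁺ = (3.4983), jump to mode 3
Mode 3: guard c·x = 7.3271 hit at Δt = 1.3741 (t = 2.3563), x⁻ = (7.3271) → reset → x⁺ = (7.5469), jump to mode 1
Mode 1: flow for 0.3982 to horizon, guard not reached → x = (9.5512)

1 0.9822 0->3
2 2.3563 3->1
final: 1 9.5512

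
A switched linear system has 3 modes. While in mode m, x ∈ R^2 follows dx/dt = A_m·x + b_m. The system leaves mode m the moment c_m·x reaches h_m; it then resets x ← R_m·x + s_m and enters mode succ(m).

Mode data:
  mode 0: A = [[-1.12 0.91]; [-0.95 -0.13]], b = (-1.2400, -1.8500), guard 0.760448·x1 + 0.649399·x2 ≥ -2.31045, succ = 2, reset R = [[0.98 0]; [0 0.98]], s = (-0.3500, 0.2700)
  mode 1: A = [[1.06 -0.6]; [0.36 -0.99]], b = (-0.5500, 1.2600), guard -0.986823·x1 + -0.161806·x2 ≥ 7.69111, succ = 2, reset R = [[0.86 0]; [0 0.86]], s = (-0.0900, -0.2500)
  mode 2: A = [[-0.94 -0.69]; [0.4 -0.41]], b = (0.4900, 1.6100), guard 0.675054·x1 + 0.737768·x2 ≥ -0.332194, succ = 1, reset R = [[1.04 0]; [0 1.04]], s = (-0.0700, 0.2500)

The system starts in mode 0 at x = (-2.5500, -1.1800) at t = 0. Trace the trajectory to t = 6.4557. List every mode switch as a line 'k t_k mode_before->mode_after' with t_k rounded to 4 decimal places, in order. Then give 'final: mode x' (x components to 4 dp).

Mode 0: guard c·x = -2.3104 hit at Δt = 0.5070 (t = 0.5070), x⁻ = (-2.2797, -0.8883) → reset → x⁺ = (-2.5841, -0.6005), jump to mode 2
Mode 2: guard c·x = -0.3322 hit at Δt = 0.8537 (t = 1.3607), x⁻ = (-0.8266, 0.3060) → reset → x⁺ = (-0.9296, 0.5683), jump to mode 1
Mode 1: guard c·x = 7.6911 hit at Δt = 1.5042 (t = 2.8649), x⁻ = (-7.7759, -0.1095) → reset → x⁺ = (-6.7772, -0.3442), jump to mode 2
Mode 2: guard c·x = -0.3322 hit at Δt = 1.6540 (t = 4.5189), x⁻ = (-0.9705, 0.4377) → reset → x⁺ = (-1.0793, 0.7052), jump to mode 1
Mode 1: guard c·x = 7.6911 hit at Δt = 1.4135 (t = 5.9324), x⁻ = (-7.7806, -0.0807) → reset → x⁺ = (-6.7813, -0.3194), jump to mode 2
Mode 2: flow for 0.5233 to horizon, guard not reached → x = (-3.8150, -0.4656)

1 0.5070 0->2
2 1.3607 2->1
3 2.8649 1->2
4 4.5189 2->1
5 5.9324 1->2
final: 2 -3.8150 -0.4656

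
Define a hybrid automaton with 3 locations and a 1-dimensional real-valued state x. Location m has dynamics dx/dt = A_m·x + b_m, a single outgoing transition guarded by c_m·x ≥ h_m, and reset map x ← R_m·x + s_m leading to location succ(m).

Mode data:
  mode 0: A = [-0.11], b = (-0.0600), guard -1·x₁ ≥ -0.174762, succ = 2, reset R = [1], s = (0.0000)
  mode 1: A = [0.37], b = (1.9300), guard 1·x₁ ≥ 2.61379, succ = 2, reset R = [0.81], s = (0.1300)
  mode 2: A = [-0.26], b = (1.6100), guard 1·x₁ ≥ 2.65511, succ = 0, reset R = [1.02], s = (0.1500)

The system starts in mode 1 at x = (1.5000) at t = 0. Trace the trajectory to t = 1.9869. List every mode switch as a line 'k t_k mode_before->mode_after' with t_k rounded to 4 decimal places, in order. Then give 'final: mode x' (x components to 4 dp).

Mode 1: guard c·x = 2.6138 hit at Δt = 0.4147 (t = 0.4147), x⁻ = (2.6138) → reset → x⁺ = (2.2472), jump to mode 2
Mode 2: guard c·x = 2.6551 hit at Δt = 0.4198 (t = 0.8345), x⁻ = (2.6551) → reset → x⁺ = (2.8582), jump to mode 0
Mode 0: flow for 1.1524 to horizon, guard not reached → x = (2.4530)

1 0.4147 1->2
2 0.8345 2->0
final: 0 2.4530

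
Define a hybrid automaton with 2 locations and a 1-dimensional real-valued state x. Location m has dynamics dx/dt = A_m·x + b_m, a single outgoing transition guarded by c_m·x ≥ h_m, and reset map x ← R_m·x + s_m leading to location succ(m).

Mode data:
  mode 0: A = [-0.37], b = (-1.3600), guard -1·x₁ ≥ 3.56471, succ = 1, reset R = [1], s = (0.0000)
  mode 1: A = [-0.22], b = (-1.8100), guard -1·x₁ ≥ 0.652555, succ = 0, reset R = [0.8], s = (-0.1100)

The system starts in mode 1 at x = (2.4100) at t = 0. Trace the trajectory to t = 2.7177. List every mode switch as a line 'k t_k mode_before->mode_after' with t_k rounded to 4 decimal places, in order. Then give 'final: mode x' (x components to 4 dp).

1 1.5434 1->0
final: 0 -1.7046

Mode 1: guard c·x = 0.6526 hit at Δt = 1.5434 (t = 1.5434), x⁻ = (-0.6526) → reset → x⁺ = (-0.6320), jump to mode 0
Mode 0: flow for 1.1743 to horizon, guard not reached → x = (-1.7046)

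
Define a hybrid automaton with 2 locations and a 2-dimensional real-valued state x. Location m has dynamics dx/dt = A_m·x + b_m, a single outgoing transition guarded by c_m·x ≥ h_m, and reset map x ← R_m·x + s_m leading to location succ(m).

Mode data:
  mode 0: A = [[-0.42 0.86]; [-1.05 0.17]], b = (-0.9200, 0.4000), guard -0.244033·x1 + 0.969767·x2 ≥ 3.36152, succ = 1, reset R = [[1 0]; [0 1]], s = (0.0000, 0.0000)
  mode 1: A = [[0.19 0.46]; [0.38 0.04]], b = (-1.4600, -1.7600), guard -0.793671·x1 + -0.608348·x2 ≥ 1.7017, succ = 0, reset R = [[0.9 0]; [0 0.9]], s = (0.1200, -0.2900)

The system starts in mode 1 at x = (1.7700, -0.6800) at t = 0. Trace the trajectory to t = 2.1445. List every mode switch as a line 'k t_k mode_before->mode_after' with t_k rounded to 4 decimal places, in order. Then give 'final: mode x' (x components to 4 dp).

1 1.0881 1->0
final: 0 -2.1679 -0.7355

Mode 1: guard c·x = 1.7017 hit at Δt = 1.0881 (t = 1.0881), x⁻ = (-0.3636, -2.3229) → reset → x⁺ = (-0.2072, -2.3806), jump to mode 0
Mode 0: flow for 1.0564 to horizon, guard not reached → x = (-2.1679, -0.7355)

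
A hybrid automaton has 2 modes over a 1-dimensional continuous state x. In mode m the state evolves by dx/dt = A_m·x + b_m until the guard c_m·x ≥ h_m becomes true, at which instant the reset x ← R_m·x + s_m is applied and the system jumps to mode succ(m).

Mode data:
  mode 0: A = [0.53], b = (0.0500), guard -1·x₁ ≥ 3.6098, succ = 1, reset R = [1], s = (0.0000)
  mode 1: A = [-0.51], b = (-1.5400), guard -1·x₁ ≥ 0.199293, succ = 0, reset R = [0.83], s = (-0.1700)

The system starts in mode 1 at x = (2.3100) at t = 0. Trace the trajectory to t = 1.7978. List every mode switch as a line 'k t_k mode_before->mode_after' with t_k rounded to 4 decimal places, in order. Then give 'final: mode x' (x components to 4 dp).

Mode 1: guard c·x = 0.1993 hit at Δt = 1.2479 (t = 1.2479), x⁻ = (-0.1993) → reset → x⁺ = (-0.3354), jump to mode 0
Mode 0: flow for 0.5499 to horizon, guard not reached → x = (-0.4170)

1 1.2479 1->0
final: 0 -0.4170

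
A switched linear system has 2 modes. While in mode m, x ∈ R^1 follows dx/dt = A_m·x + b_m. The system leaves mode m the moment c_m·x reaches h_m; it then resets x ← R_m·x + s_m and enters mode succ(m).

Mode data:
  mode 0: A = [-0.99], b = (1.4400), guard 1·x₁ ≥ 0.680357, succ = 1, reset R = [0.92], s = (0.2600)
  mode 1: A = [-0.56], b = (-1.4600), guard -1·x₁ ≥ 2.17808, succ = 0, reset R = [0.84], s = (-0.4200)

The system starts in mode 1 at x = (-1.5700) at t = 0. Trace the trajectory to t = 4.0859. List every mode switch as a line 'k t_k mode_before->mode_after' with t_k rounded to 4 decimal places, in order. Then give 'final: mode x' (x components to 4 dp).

1 1.5761 1->0
2 3.1573 0->1
final: 1 -0.5305

Mode 1: guard c·x = 2.1781 hit at Δt = 1.5761 (t = 1.5761), x⁻ = (-2.1781) → reset → x⁺ = (-2.2496), jump to mode 0
Mode 0: guard c·x = 0.6804 hit at Δt = 1.5812 (t = 3.1573), x⁻ = (0.6804) → reset → x⁺ = (0.8859), jump to mode 1
Mode 1: flow for 0.9286 to horizon, guard not reached → x = (-0.5305)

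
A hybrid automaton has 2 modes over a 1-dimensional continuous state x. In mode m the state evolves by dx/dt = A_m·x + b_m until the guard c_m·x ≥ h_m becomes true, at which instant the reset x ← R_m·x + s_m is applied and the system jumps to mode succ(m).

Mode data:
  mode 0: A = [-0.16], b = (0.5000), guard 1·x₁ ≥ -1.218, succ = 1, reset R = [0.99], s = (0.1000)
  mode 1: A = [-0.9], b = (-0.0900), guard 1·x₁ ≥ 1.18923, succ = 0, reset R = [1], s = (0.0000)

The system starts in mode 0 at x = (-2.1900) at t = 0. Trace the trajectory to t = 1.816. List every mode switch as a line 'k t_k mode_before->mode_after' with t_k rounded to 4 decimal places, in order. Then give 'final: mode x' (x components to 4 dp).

Mode 0: guard c·x = -1.2180 hit at Δt = 1.2623 (t = 1.2623), x⁻ = (-1.2180) → reset → x⁺ = (-1.1058), jump to mode 1
Mode 1: flow for 0.5537 to horizon, guard not reached → x = (-0.7111)

1 1.2623 0->1
final: 1 -0.7111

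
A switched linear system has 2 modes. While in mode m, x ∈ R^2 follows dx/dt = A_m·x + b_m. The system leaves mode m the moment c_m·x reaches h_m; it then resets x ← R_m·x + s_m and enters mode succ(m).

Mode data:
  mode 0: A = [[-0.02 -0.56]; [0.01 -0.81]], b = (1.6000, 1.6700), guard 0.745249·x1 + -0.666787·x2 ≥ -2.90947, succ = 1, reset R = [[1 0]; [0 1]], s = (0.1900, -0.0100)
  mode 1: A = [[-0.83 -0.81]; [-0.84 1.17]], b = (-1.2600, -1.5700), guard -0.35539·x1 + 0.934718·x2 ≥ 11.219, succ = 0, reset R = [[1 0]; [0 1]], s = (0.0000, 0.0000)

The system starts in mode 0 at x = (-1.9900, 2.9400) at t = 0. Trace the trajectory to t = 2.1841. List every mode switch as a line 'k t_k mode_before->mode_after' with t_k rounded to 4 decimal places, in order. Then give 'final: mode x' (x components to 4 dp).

Mode 0: guard c·x = -2.9095 hit at Δt = 1.2110 (t = 1.2110), x⁻ = (-1.7778, 2.3764) → reset → x⁺ = (-1.5878, 2.3664), jump to mode 1
Mode 1: flow for 0.9731 to horizon, guard not reached → x = (-4.2601, 8.3240)

1 1.2110 0->1
final: 1 -4.2601 8.3240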